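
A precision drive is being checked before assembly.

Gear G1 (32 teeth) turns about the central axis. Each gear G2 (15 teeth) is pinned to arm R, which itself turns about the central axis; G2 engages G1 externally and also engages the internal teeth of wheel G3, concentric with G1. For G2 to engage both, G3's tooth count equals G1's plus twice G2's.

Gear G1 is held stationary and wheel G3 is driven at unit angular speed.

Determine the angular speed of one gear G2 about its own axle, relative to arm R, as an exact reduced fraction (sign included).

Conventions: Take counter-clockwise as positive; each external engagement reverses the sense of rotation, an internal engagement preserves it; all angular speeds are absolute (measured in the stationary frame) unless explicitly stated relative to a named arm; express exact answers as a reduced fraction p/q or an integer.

recognized (axles ride arm R): planetary set, 32/15/62 teeth
ring teeth: 32 + 2·15 = 62
32(ω_sun−ω_arm) = −62(ω_ring−ω_arm),  ω_sun = 0, ω_ring = 1
32(0−ω_arm) = −62(1−ω_arm)  ⇒  94·ω_arm = 62  ⇒  ω_arm = 31/47
sun–planet mesh: 32·(0−31/47) = −15·(ω_p−ω_arm)  ⇒  ω_p−ω_arm = 992/705
exact speed ratio = 992/705

992/705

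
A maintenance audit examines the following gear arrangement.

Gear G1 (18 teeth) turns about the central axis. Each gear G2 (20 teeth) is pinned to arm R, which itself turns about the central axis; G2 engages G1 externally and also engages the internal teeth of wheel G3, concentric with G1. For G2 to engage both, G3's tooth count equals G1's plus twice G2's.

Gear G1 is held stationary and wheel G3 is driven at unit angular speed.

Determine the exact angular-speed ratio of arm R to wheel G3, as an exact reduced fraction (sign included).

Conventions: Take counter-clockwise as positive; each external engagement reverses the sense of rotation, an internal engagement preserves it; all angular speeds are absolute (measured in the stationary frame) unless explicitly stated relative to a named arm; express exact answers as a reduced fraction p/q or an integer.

topology: planetary set — G1 18T / G2 20T / G3 58T, arm = carrier (Willis)
ring teeth: 18 + 2·20 = 58
18(ω_sun−ω_arm) = −58(ω_ring−ω_arm),  ω_sun = 0, ω_ring = 1
18(0−ω_arm) = −58(1−ω_arm)  ⇒  76·ω_arm = 58  ⇒  ω_arm = 29/38
ω_out/ω_in = 29/38

29/38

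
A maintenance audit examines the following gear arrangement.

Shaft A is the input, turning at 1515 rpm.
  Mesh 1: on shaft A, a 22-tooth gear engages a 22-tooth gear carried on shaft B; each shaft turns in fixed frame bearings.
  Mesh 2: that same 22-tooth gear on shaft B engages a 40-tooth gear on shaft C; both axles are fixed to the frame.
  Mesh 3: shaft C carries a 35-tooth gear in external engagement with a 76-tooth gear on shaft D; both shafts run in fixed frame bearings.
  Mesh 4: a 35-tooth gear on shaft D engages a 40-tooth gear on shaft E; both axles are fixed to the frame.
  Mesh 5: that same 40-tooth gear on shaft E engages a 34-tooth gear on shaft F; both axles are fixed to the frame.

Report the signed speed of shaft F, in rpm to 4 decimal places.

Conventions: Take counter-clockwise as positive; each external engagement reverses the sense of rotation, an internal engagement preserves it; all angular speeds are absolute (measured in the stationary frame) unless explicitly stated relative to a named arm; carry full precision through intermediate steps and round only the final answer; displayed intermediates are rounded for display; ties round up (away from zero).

-395.0198 rpm

recognized (6 fixed axles, 5 meshes): fixed-axis compound train
mesh 1 [22T→22T]: ω = 1515.0000×22/22 = 1515.0000 rpm, sense flips to −
mesh 2 [22T→40T]: ω = 1515.0000×22/40 = 833.2500 rpm, sense flips to +
mesh 3 [35T→76T]: ω = 833.2500×35/76 = 383.7336 rpm, sense flips to −
mesh 4 [35T→40T]: ω = 383.7336×35/40 = 335.7669 rpm, sense flips to +
mesh 5 [40T→34T]: ω = 335.7669×40/34 = 395.0198 rpm, sense flips to −
signed output speed = -395.0198 rpm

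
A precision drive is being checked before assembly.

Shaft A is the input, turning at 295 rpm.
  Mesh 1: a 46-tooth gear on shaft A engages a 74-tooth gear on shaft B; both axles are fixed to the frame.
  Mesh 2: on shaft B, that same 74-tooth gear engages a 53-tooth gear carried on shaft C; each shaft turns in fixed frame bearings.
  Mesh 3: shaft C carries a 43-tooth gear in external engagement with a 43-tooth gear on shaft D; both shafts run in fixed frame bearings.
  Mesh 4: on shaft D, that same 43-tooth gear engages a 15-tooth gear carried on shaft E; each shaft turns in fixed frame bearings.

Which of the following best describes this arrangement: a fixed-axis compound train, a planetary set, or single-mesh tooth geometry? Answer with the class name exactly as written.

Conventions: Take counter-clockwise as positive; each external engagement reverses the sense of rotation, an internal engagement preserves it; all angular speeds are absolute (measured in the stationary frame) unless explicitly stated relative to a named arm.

4-mesh fixed-axis compound train (all bearings frame-fixed)
classification: fixed-axis compound train

fixed-axis compound train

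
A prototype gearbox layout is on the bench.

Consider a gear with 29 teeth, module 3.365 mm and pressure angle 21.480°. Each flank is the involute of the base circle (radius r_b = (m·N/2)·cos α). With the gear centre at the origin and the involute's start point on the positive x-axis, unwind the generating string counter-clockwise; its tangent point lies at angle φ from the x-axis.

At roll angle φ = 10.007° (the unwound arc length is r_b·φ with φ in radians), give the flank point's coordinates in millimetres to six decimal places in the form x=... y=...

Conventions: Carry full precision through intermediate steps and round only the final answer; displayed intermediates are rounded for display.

x=46.090872 y=0.080387

single-mesh involute tooth geometry (29T wheel at module 3.365)
pitch radius r_p = m·N/2 = 3.365·29/2 = 48.792500
base radius r_b = r_p·cos α = 48.792500·cos 21.480° = 45.403639
roll angle φ = 10.007° = 0.17465510 rad
x = r_b·(cos φ + φ·sin φ) = 46.090872
y = r_b·(sin φ − φ·cos φ) = 0.080387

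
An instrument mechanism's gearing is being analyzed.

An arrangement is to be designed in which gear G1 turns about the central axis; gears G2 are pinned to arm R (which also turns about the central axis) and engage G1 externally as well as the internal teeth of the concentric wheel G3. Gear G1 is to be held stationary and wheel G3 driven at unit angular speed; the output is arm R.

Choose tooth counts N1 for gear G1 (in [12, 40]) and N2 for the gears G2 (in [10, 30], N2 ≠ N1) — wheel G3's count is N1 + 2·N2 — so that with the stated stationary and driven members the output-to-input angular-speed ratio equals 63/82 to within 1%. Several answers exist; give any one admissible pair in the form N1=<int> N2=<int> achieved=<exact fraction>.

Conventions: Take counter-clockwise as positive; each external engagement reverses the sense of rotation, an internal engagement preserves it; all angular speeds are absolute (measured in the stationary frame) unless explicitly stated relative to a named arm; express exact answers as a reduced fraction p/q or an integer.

topology: planetary set — design target 63/82, arm = carrier (Willis)
Willis with ω_sun = 0: ω_arm/ω_ring = N3/(N1+N3); set equal to 63/82  ⇒  N3/N1 = (63/82)/(1 − 63/82) = 63/19
N3 = N1 + 2·N2  ⇒  N2/N1 = (N3/N1 − 1)/2 = (63/19 − 1)/2 = 22/19
smallest multiple with N1 ≥ 12 and N2 ≥ 10: k = 1  ⇒  N1 = 1·19 = 19, N2 = 1·22 = 22 (N1 ≤ 40, N2 ≤ 30, N2 ≠ N1 ✓), N3 = 19 + 2·22 = 63
check: N3/(N1+N3) with N1 = 19, N3 = 63 gives 63/82; |achieved − target| = 0 ≤ 63/8200 ✓

N1=19 N2=22 achieved=63/82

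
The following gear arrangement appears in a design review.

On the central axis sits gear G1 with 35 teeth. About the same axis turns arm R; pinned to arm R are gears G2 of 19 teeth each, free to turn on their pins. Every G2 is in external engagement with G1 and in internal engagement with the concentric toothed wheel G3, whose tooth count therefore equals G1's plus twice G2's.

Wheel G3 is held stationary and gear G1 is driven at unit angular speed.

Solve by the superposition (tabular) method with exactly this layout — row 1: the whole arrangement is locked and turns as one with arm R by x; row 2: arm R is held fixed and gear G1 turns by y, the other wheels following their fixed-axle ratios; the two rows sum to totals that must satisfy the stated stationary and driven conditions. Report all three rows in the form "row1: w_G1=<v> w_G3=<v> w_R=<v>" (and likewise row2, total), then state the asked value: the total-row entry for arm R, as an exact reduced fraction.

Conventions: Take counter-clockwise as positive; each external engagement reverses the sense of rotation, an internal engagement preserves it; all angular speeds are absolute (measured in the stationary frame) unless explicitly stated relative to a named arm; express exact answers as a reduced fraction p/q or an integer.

planetary set (35T centre, 19T on arm, 73T internal) — Willis relation
row 1: whole set turns with the arm by x
superposition row 2 [arm held]: sun y, ring −(35/73)·y, arm 0
boundary: total ω_ring = x − (35/73)·y = 0 and total ω_sun = x + y = 1  ⇒  y = 73/108, x = 35/108
row 2 ring = −(35/73)·73/108 = -35/108
totals (row 1 + row 2): sun 35/108 + 73/108 = 1, ring 35/108 + (-35/108) = 0, arm 35/108 + 0 = 35/108
asked cell (total, arm) = 35/108

row1: w_G1=35/108 w_G3=35/108 w_R=35/108
row2: w_G1=73/108 w_G3=-35/108 w_R=0
total: w_G1=1 w_G3=0 w_R=35/108
asked value: 35/108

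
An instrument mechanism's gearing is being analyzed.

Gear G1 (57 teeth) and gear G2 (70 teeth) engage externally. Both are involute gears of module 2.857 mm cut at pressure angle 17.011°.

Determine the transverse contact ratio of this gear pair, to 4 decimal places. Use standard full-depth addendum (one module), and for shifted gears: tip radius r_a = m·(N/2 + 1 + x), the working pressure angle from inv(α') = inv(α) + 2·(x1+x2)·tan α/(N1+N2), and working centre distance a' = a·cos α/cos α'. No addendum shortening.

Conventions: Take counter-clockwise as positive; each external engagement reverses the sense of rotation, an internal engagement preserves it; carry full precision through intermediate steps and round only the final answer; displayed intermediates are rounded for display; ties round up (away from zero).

1.9892

class = single-mesh tooth geometry [involute pair 57T × 70T, m = 2.857]
base radii: r_b1 = 77.862065, r_b2 = 95.620079
tip radii: r_a1 = 84.281500, r_a2 = 102.852000
no profile shift: α' = α, a' = a
action lengths: √(r_a1²−r_b1²) = 32.262519, √(r_a2²−r_b2²) = 37.885806
base pitch p_b = π·m·cos α = 8.582838
CR = (32.262519 + 37.885806 − 181.419500·sin 17.01100°)/8.582838 = 1.989213
contact ratio ≈ 1.9892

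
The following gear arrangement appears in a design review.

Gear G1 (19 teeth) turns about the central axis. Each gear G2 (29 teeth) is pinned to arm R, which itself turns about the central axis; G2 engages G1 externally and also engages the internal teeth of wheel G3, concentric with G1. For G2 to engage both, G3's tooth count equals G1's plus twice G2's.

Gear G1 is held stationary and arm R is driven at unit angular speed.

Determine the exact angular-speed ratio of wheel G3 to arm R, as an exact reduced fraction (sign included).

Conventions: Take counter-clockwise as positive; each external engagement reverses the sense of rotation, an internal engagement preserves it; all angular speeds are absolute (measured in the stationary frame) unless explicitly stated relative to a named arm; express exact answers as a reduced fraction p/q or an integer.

topology: planetary set — G1 19T / G2 29T / G3 77T, arm = carrier (Willis)
ring teeth: 19 + 2·29 = 77
19(ω_sun−ω_arm) = −77(ω_ring−ω_arm),  ω_sun = 0, ω_arm = 1
ω_ring = 1 − (19/77)(0−1) = 96/77
ω_out/ω_in = 96/77

96/77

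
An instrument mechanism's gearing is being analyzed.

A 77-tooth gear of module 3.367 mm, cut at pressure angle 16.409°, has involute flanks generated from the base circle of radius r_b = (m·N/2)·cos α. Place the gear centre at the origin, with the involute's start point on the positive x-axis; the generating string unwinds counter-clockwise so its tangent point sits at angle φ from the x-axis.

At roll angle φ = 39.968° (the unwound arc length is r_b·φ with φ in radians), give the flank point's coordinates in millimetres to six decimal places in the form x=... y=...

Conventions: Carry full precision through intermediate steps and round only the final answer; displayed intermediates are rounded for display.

recognized (one wheel, involute flank): single-mesh tooth geometry, m = 3.367, N = 77
pitch radius r_p = m·N/2 = 3.367·77/2 = 129.629500
base radius r_b = r_p·cos α = 129.629500·cos 16.409° = 124.349640
roll angle φ = 39.968° = 0.69757320 rad
x = r_b·(cos φ + φ·sin φ) = 151.022167
y = r_b·(sin φ − φ·cos φ) = 13.397089

x=151.022167 y=13.397089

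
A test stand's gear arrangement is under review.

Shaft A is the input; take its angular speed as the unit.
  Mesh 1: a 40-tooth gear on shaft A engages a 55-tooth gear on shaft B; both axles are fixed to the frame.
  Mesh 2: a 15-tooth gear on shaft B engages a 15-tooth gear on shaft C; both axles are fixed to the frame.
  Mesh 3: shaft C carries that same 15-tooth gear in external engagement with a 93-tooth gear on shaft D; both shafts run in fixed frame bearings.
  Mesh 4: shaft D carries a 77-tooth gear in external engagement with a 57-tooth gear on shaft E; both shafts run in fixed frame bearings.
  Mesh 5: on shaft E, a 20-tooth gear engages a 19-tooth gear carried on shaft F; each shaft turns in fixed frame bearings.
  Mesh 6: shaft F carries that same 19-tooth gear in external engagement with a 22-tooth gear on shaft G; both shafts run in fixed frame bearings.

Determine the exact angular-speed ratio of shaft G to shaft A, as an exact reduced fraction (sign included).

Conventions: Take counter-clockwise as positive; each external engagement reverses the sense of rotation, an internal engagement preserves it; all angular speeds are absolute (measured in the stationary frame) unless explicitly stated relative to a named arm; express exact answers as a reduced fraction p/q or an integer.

class = fixed-axis compound train [6 meshes; 6 ratios multiply, 6 sense flips]
mesh 1 [40T→55T]: running ratio 8/11, sense −
mesh 2 [15T→15T]: running ratio 8/11, sense +
mesh 3 [15T→93T]: running ratio 40/341, sense −
mesh 4 [77T→57T]: running ratio 280/1767, sense +
mesh 5 [20T→19T]: running ratio 5600/33573, sense −
mesh 6 [19T→22T]: running ratio 2800/19437, sense +
ω_out/ω_in = 2800/19437

2800/19437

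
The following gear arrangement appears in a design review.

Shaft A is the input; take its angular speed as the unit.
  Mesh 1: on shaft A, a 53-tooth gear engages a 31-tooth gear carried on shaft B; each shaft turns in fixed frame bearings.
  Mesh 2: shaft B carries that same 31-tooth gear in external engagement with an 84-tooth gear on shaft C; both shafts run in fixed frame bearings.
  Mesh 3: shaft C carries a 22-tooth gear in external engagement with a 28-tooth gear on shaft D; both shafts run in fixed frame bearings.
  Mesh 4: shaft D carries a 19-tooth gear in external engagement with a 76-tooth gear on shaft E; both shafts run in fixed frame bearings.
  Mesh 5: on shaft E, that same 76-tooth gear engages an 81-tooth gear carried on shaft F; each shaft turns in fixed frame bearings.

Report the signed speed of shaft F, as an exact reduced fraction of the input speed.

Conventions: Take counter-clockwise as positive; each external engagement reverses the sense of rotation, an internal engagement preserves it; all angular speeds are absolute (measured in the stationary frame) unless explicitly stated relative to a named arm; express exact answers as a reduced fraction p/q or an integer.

-11077/95256

5-mesh fixed-axis compound train (all bearings frame-fixed)
mesh 1 [53T→31T]: |ω|/ω_in = 1×53/31 = 53/31, sense flips to −
mesh 2 [31T→84T]: |ω|/ω_in = (53/31)×31/84 = 53/84, sense flips to +
mesh 3 [22T→28T]: |ω|/ω_in = (53/84)×22/28 = 583/1176, sense flips to −
mesh 4 [19T→76T]: |ω|/ω_in = (583/1176)×19/76 = 583/4704, sense flips to +
mesh 5 [76T→81T]: |ω|/ω_in = (583/4704)×76/81 = 11077/95256, sense flips to −
signed output speed (× input speed) = -11077/95256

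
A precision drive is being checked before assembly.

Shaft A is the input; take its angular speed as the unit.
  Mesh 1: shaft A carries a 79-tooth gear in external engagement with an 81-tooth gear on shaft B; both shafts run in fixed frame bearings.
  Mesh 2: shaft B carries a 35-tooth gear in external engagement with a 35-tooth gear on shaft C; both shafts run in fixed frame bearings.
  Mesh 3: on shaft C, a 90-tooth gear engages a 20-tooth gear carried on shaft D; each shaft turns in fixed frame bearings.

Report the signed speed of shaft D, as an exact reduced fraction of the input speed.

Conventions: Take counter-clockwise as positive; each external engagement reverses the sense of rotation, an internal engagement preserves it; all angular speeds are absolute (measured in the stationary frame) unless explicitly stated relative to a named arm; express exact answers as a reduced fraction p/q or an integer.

-79/18

3-mesh fixed-axis compound train (all bearings frame-fixed)
mesh 1 [79T→81T]: |ω|/ω_in = 1×79/81 = 79/81, sense flips to −
mesh 2 [35T→35T]: |ω|/ω_in = (79/81)×35/35 = 79/81, sense flips to +
mesh 3 [90T→20T]: |ω|/ω_in = (79/81)×90/20 = 79/18, sense flips to −
signed output speed (× input speed) = -79/18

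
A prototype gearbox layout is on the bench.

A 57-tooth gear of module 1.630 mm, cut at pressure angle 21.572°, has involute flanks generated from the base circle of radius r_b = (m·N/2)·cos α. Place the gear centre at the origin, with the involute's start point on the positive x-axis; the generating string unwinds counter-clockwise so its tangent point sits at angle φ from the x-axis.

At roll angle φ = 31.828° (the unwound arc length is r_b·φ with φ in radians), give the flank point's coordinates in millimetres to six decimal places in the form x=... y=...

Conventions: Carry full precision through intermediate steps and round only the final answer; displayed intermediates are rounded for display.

single-mesh involute tooth geometry (57T wheel at module 1.630)
pitch radius r_p = m·N/2 = 1.630·57/2 = 46.455000
base radius r_b = r_p·cos α = 46.455000·cos 21.572° = 43.201119
roll angle φ = 31.828° = 0.55550339 rad
x = r_b·(cos φ + φ·sin φ) = 49.361231
y = r_b·(sin φ − φ·cos φ) = 2.393165

x=49.361231 y=2.393165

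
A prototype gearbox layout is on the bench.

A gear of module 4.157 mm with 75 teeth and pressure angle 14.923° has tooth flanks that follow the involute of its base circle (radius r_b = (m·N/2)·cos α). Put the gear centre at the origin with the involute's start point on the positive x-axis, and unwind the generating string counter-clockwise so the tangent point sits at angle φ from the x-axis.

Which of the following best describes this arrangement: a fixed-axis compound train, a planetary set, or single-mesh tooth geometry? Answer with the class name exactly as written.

recognized (one wheel, involute flank): single-mesh tooth geometry, m = 4.157, N = 75
classification: single-mesh tooth geometry

single-mesh tooth geometry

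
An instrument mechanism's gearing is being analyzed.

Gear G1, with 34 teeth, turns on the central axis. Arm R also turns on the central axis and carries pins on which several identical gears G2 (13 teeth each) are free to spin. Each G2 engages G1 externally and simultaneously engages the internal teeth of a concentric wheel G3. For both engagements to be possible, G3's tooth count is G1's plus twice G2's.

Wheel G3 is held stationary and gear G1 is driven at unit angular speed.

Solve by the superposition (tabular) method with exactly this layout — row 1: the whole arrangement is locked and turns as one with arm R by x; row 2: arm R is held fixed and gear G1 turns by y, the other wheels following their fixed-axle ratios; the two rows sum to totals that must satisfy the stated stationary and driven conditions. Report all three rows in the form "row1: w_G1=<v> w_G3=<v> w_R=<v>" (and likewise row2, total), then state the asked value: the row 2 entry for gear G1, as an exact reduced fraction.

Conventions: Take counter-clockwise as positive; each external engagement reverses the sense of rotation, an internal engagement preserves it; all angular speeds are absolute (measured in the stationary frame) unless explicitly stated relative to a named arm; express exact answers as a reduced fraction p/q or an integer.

class = planetary set [G3 = 34+2·13 = 60; Willis about the carrier]
row 1 — lock + rotate with arm: ω_sun = ω_ring = ω_arm = x
row 2: sun turns y, ring = −(34/60)·y, arm 0
boundary: total ω_ring = x − (34/60)·y = 0 and total ω_sun = x + y = 1  ⇒  y = 30/47, x = 17/47
row 2 ring = −(34/60)·30/47 = -17/47
totals (row 1 + row 2): sun 17/47 + 30/47 = 1, ring 17/47 + (-17/47) = 0, arm 17/47 + 0 = 17/47
asked cell (row2, sun) = 30/47

row1: w_G1=17/47 w_G3=17/47 w_R=17/47
row2: w_G1=30/47 w_G3=-17/47 w_R=0
total: w_G1=1 w_G3=0 w_R=17/47
asked value: 30/47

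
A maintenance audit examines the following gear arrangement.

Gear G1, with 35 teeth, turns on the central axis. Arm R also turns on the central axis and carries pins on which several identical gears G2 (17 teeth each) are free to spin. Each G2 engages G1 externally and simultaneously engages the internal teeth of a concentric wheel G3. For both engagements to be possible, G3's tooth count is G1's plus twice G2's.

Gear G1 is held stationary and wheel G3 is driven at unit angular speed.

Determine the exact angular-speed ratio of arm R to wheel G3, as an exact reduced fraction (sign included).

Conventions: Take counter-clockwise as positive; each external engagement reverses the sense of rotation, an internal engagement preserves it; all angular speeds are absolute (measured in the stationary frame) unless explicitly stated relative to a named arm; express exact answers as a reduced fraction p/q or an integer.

class = planetary set [G3 = 35+2·17 = 69; Willis about the carrier]
ring teeth: 35 + 2·17 = 69
35(ω_sun−ω_arm) = −69(ω_ring−ω_arm),  ω_sun = 0, ω_ring = 1
35(0−ω_arm) = −69(1−ω_arm)  ⇒  104·ω_arm = 69  ⇒  ω_arm = 69/104
ω_out/ω_in = 69/104

69/104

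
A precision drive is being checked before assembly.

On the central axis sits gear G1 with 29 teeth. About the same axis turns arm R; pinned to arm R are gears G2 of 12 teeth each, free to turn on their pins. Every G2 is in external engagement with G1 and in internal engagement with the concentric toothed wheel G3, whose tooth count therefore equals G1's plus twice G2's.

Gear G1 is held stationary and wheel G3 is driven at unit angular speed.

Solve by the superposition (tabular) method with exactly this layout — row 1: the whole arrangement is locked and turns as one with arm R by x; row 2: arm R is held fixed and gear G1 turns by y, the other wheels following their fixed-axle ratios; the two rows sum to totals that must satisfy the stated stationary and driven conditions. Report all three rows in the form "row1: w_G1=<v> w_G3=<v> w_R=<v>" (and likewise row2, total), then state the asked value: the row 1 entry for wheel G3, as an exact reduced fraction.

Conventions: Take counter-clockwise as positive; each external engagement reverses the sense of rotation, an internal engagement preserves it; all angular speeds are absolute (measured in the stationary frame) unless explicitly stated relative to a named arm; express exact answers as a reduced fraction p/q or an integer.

class = planetary set [G3 = 29+2·12 = 53; Willis about the carrier]
superposition row 1 [locked train]: every member turns x
row 2 — arm fixed, fixed-axis ratios: sun y, ring −(29/53)·y, arm 0
boundary: total ω_sun = x + y = 0 and total ω_ring = x − (29/53)·y = 1  ⇒  y = -53/82, x = 53/82
row 2 ring = −(29/53)·(-53/82) = 29/82
totals (row 1 + row 2): sun 53/82 + (-53/82) = 0, ring 53/82 + 29/82 = 1, arm 53/82 + 0 = 53/82
asked cell (row1, ring) = 53/82

row1: w_G1=53/82 w_G3=53/82 w_R=53/82
row2: w_G1=-53/82 w_G3=29/82 w_R=0
total: w_G1=0 w_G3=1 w_R=53/82
asked value: 53/82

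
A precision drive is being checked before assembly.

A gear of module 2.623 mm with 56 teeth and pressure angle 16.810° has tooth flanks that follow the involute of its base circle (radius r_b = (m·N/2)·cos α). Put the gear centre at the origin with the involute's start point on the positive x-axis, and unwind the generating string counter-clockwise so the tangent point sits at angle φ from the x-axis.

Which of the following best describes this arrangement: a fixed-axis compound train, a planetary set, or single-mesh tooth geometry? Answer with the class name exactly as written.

single-mesh tooth geometry

single-mesh involute tooth geometry (56T wheel at module 2.623)
classification: single-mesh tooth geometry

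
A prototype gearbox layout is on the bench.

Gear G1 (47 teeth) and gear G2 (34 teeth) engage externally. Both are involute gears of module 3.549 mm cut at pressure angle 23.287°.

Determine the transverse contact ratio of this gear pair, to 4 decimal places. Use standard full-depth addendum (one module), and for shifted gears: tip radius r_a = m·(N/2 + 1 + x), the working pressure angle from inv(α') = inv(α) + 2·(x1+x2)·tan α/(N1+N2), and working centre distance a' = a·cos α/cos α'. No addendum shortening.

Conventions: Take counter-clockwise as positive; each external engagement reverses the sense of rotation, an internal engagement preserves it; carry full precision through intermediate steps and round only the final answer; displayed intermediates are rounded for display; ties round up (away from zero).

class = single-mesh tooth geometry [involute pair 47T × 34T, m = 3.549]
base radii: r_b1 = 76.607289, r_b2 = 55.418039
tip radii: r_a1 = 86.950500, r_a2 = 63.882000
no profile shift: α' = α, a' = a
action lengths: √(r_a1²−r_b1²) = 41.130436, √(r_a2²−r_b2²) = 31.776578
base pitch p_b = π·m·cos α = 10.241230
CR = (41.130436 + 31.776578 − 143.734500·sin 23.28700°)/10.241230 = 1.570459
contact ratio ≈ 1.5705

1.5705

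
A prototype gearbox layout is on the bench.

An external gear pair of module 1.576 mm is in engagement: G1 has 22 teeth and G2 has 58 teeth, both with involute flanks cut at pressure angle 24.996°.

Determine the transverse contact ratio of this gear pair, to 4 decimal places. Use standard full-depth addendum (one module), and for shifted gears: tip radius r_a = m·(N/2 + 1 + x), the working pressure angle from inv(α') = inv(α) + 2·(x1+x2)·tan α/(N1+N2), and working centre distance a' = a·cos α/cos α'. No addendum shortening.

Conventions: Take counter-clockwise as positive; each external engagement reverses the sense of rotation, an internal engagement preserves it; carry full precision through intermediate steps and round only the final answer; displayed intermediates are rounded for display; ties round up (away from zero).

1.4887

class = single-mesh tooth geometry [involute pair 22T × 58T, m = 1.576]
base radii: r_b1 = 15.712263, r_b2 = 41.423239
tip radii: r_a1 = 18.912000, r_a2 = 47.280000
no profile shift: α' = α, a' = a
action lengths: √(r_a1²−r_b1²) = 10.525613, √(r_a2²−r_b2²) = 22.792842
base pitch p_b = π·m·cos α = 4.487412
CR = (10.525613 + 22.792842 − 63.040000·sin 24.99600°)/4.487412 = 1.488740
contact ratio ≈ 1.4887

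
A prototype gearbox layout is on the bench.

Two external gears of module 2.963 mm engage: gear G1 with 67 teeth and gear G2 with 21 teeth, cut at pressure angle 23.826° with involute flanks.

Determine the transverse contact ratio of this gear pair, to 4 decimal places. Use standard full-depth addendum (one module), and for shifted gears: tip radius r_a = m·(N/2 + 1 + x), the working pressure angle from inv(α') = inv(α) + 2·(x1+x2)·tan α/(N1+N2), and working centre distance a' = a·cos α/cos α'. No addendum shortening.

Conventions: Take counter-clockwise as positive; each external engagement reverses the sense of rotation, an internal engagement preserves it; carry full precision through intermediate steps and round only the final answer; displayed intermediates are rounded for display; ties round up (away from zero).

1.5299

class = single-mesh tooth geometry [involute pair 67T × 21T, m = 2.963]
base radii: r_b1 = 90.801168, r_b2 = 28.460068
tip radii: r_a1 = 102.223500, r_a2 = 34.074500
no profile shift: α' = α, a' = a
action lengths: √(r_a1²−r_b1²) = 46.955211, √(r_a2²−r_b2²) = 18.737559
base pitch p_b = π·m·cos α = 8.515232
CR = (46.955211 + 18.737559 − 130.372000·sin 23.82600°)/8.515232 = 1.529922
contact ratio ≈ 1.5299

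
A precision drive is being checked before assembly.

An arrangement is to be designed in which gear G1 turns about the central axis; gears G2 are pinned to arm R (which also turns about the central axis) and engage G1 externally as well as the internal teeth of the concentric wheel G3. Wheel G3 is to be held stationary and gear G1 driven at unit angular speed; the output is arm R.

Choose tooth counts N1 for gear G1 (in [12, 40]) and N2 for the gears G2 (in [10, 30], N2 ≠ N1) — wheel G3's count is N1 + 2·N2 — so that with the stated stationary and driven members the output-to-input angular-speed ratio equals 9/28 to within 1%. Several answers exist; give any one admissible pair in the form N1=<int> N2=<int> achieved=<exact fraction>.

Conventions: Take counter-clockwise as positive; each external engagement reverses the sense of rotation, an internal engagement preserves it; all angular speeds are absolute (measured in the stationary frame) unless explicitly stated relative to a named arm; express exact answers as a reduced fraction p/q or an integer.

topology: planetary set — design target 9/28, arm = carrier (Willis)
Willis with ω_ring = 0: ω_arm/ω_sun = N1/(N1+N3); set equal to 9/28  ⇒  N3/N1 = 1/(9/28) − 1 = 19/9
N3 = N1 + 2·N2  ⇒  N2/N1 = (N3/N1 − 1)/2 = (19/9 − 1)/2 = 5/9
smallest multiple with N1 ≥ 12 and N2 ≥ 10: k = 2  ⇒  N1 = 2·9 = 18, N2 = 2·5 = 10 (N1 ≤ 40, N2 ≤ 30, N2 ≠ N1 ✓), N3 = 18 + 2·10 = 38
check: N1/(N1+N3) with N1 = 18, N3 = 38 gives 9/28; |achieved − target| = 0 ≤ 9/2800 ✓

N1=18 N2=10 achieved=9/28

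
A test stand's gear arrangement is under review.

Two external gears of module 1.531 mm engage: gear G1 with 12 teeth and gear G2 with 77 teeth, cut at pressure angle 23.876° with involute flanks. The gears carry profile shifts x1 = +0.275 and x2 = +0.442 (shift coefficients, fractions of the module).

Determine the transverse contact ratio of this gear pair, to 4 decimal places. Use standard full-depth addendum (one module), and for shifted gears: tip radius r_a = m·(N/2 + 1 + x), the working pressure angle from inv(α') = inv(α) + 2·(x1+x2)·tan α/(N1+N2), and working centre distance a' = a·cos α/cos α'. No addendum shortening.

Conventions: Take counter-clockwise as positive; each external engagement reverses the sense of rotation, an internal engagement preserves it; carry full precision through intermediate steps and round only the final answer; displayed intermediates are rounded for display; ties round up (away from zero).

topology: single-mesh involute geometry — m = 1.531, 12T/77T pair
base radii: r_b1 = 8.399895, r_b2 = 53.899326
tip radii: r_a1 = 11.138025, r_a2 = 61.151202
inv(α') = inv(23.876°) + 2·(+0.275+0.442)·tan α/(12+77) = 0.03305509  ⇒  α' = 25.78311°
a' = a·cos α / cos α' = 68.1295·cos 23.876°/cos 25.78311° = 69.186990
action lengths: √(r_a1²−r_b1²) = 7.314189, √(r_a2²−r_b2²) = 28.884808
base pitch p_b = π·m·cos α = 4.398175
CR = (7.314189 + 28.884808 − 69.186990·sin 25.78311°)/4.398175 = 1.388084
contact ratio ≈ 1.3881

1.3881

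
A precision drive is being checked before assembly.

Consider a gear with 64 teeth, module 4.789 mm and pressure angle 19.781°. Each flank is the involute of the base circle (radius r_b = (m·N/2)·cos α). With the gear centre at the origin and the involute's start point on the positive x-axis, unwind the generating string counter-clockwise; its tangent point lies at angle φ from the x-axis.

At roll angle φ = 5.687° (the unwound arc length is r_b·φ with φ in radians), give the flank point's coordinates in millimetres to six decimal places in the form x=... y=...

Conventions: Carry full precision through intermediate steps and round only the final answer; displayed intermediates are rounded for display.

x=144.913904 y=0.046958

class = single-mesh tooth geometry [base-circle involute, m = 4.789, 64T]
pitch radius r_p = m·N/2 = 4.789·64/2 = 153.248000
base radius r_b = r_p·cos α = 153.248000·cos 19.781° = 144.205302
roll angle φ = 5.687° = 0.09925687 rad
x = r_b·(cos φ + φ·sin φ) = 144.913904
y = r_b·(sin φ − φ·cos φ) = 0.046958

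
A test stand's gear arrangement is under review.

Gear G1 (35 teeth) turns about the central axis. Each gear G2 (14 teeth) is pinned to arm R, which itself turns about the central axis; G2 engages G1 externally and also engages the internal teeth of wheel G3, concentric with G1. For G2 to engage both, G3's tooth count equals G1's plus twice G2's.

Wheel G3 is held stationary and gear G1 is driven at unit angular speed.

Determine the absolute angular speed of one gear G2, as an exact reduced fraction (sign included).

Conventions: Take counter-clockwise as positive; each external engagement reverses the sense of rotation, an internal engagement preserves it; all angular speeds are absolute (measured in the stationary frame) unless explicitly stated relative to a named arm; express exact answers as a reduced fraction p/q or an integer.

-5/4

recognized (axles ride arm R): planetary set, 35/14/63 teeth
ring teeth: 35 + 2·14 = 63
35(ω_sun−ω_arm) = −63(ω_ring−ω_arm),  ω_ring = 0, ω_sun = 1
35(1−ω_arm) = −63(0−ω_arm)  ⇒  98·ω_arm = 35  ⇒  ω_arm = 5/14
sun–planet mesh: 35·(1−5/14) = −14·(ω_p−ω_arm)  ⇒  ω_p−ω_arm = -45/28
ω_p = 5/14 − 45/28 = -5/4
exact speed ratio = -5/4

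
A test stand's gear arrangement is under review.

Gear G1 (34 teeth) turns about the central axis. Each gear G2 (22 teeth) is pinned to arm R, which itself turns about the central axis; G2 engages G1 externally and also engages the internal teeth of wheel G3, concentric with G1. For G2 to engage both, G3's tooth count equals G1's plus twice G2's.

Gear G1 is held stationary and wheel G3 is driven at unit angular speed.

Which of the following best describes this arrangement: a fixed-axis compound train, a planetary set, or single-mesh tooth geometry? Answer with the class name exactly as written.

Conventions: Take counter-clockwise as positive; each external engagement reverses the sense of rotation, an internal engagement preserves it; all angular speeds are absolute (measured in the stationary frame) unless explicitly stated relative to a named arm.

planetary set (34T centre, 22T on arm, 78T internal) — Willis relation
classification: planetary set

planetary set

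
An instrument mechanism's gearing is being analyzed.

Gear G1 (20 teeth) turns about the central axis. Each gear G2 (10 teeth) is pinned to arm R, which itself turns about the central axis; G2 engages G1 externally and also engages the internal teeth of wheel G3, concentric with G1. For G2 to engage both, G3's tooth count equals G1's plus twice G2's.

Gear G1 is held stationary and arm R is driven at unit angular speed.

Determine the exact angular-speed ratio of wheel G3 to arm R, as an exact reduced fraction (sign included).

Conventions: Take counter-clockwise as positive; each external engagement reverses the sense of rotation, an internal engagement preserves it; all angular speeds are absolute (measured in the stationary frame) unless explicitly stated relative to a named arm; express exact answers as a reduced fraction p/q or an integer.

3/2

recognized (axles ride arm R): planetary set, 20/10/40 teeth
ring teeth: 20 + 2·10 = 40
20(ω_sun−ω_arm) = −40(ω_ring−ω_arm),  ω_sun = 0, ω_arm = 1
ω_ring = 1 − (20/40)(0−1) = 3/2
ω_out/ω_in = 3/2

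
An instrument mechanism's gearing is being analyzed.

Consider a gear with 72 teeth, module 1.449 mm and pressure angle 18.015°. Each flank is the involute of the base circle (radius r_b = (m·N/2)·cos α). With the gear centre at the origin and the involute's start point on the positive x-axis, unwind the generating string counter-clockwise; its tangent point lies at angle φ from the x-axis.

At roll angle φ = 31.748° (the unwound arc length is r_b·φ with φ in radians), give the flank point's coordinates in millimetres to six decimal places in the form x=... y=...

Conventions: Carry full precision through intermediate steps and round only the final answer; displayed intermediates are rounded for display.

x=56.647518 y=2.727764

single-mesh involute tooth geometry (72T wheel at module 1.449)
pitch radius r_p = m·N/2 = 1.449·72/2 = 52.164000
base radius r_b = r_p·cos α = 52.164000·cos 18.015° = 49.606690
roll angle φ = 31.748° = 0.55410713 rad
x = r_b·(cos φ + φ·sin φ) = 56.647518
y = r_b·(sin φ − φ·cos φ) = 2.727764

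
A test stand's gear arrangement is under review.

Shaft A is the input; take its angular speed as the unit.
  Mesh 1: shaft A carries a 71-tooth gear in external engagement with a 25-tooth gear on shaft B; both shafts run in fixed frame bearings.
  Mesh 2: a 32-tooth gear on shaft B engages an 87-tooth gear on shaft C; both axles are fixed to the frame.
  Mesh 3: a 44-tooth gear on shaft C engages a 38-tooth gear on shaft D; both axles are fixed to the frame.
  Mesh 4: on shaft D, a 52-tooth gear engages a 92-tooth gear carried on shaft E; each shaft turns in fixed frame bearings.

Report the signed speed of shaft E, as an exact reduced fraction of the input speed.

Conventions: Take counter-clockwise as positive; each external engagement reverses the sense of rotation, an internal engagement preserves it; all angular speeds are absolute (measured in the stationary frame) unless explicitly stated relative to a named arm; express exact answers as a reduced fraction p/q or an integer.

649792/950475

4-mesh fixed-axis compound train (all bearings frame-fixed)
mesh 1 [71T→25T]: |ω|/ω_in = 1×71/25 = 71/25, sense flips to −
mesh 2 [32T→87T]: |ω|/ω_in = (71/25)×32/87 = 2272/2175, sense flips to +
mesh 3 [44T→38T]: |ω|/ω_in = (2272/2175)×44/38 = 49984/41325, sense flips to −
mesh 4 [52T→92T]: |ω|/ω_in = (49984/41325)×52/92 = 649792/950475, sense flips to +
signed output speed (× input speed) = 649792/950475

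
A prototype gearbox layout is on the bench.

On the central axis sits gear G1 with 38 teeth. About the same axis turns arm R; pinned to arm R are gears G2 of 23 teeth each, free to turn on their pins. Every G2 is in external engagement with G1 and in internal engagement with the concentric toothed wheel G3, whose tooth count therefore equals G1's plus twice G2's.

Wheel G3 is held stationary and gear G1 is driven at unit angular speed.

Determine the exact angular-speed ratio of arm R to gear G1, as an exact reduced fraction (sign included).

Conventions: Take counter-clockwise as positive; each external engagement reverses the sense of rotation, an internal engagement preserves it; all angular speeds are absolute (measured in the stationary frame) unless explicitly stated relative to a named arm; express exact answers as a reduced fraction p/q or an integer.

19/61

class = planetary set [G3 = 38+2·23 = 84; Willis about the carrier]
ring teeth: 38 + 2·23 = 84
38(ω_sun−ω_arm) = −84(ω_ring−ω_arm),  ω_ring = 0, ω_sun = 1
38(1−ω_arm) = −84(0−ω_arm)  ⇒  122·ω_arm = 38  ⇒  ω_arm = 19/61
ω_out/ω_in = 19/61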